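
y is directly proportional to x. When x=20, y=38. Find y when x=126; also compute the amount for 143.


Direct proportion: y/x = constant
k = 38/20 = 1.9000
y at x=126: k × 126 = 38 × 126 / 20 = 4788/20 = 239.40
y at x=143: k × 143 = 38 × 143 / 20 = 5434/20 = 271.70
= 239.40 and 271.70

239.40 and 271.70


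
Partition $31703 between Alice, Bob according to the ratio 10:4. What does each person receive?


Total parts = 10 + 4 = 14
Alice: 31703 × 10/14 = 22645.00
Bob: 31703 × 4/14 = 9058.00
= Alice: $22645.00, Bob: $9058.00

Alice: $22645.00, Bob: $9058.00


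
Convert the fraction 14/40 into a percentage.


Percentage = (part / whole) × 100
= (14 / 40) × 100
= 35.00%

35.00%


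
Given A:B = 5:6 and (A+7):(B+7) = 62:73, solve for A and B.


Let A = 5k, B = 6k.
(5k + 7) / (6k + 7) = 62/73
Cross-multiply: 73(5k + 7) = 62(6k + 7)
365k + 511 = 372k + 434
365k - 372k = 434 - 511
-7k = -77
k = -77/-7 = 11
A = 5×11 = 55, B = 6×11 = 66
= A = 55, B = 66

A = 55, B = 66


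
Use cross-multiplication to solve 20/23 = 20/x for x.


Cross multiply: 20 × x = 23 × 20
20x = 460
x = 460 / 20
= 23.00

23.00


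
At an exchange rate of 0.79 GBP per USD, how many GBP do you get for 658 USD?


Amount × rate = 658 × 0.79
= 519.82 GBP

519.82 GBP


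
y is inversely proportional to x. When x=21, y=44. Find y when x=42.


Inverse proportion: x × y = constant
k = 21 × 44 = 924
y₂ = k / 42 = 924 / 42
= 22.00

22.00


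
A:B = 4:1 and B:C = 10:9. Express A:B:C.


Match B: multiply A:B by 10 → 40:10
Multiply B:C by 1 → 10:9
Combined: 40:10:9
GCD = 1
= 40:10:9

40:10:9


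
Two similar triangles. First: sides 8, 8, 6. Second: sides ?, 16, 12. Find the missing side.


Scale factor = 16/8 = 2
Missing side = 8 × 2
= 16.0

16.0


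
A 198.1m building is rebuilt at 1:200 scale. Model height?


Model size = real / scale
= 198.1 / 200
= 0.9905 m

0.9905 m


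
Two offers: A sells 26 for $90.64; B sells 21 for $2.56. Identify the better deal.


Deal A: $90.64/26 = $3.4862/unit
Deal B: $2.56/21 = $0.1219/unit
B is cheaper per unit
= Deal B

Deal B


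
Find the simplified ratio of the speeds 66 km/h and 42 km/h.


Ratio = 66:42
GCD = 6
Simplified = 11:7
Time ratio (same distance) = 7:11
Speed ratio = 11:7

11:7


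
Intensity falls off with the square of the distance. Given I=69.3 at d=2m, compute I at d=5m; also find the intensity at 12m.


I₁d₁² = I₂d₂²
I at 5m = 69.3 × (2/5)² = 69.3 × 4/25 = 277.2/25 = 11.0880
I at 12m = 69.3 × (2/12)² = 69.3 × 4/144 = 277.2/144 = 1.9250
= 11.0880 and 1.9250

11.0880 and 1.9250


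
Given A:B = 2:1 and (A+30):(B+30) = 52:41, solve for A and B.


Let A = 2k, B = 1k.
(2k + 30) / (1k + 30) = 52/41
Cross-multiply: 41(2k + 30) = 52(1k + 30)
82k + 1230 = 52k + 1560
82k - 52k = 1560 - 1230
30k = 330
k = 330/30 = 11
A = 2×11 = 22, B = 1×11 = 11
= A = 22, B = 11

A = 22, B = 11


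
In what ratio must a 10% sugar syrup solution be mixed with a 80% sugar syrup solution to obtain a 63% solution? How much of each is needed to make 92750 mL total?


Let x parts of 10% mix with y parts of 80%.
10x + 80y = 63(x + y)
10x + 80y = 63x + 63y
x(10 - 63) = y(63 - 80)
x/y = (80 - 63)/(63 - 10) = 17/53
Simplify: 17:53
Total parts = 70; one part = 92750/70 = 1325.00 mL
10% solution: 17×1325.00 = 22525.00 mL
80% solution: 53×1325.00 = 70225.00 mL
= ratio 17:53; 22525.00 mL and 70225.00 mL

ratio 17:53; 22525.00 mL and 70225.00 mL


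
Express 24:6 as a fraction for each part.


Total parts = 24 + 6 = 30
First part: 24/30 = 4/5
Second part: 6/30 = 1/5
= 4/5 and 1/5

4/5 and 1/5


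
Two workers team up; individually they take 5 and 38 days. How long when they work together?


Rate of A = 1/5 per day
Rate of B = 1/38 per day
Combined rate = 1/5 + 1/38 = 43/190 ≈ 0.2263 per day
Days = 1 / combined rate = 190/43
≈ 4.42 days

4.42 days


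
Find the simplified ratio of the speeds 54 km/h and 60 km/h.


Ratio = 54:60
GCD = 6
Simplified = 9:10
Time ratio (same distance) = 10:9
Speed ratio = 9:10

9:10


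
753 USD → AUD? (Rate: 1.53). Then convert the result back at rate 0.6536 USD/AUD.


Amount × rate = 753 × 1.53 = 1152.09 AUD
Round-trip: 1152.09 × 0.6536 = 753.01 USD
= 1152.09 AUD, then 753.01 USD

1152.09 AUD, then 753.01 USD


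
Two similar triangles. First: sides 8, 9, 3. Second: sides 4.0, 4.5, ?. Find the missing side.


Scale factor = 4.0/8 = 0.5
Missing side = 3 × 0.5
= 1.5

1.5


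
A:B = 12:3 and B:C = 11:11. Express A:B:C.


Match B: multiply A:B by 11 → 132:33
Multiply B:C by 3 → 33:33
Combined: 132:33:33
GCD = 33
= 4:1:1

4:1:1


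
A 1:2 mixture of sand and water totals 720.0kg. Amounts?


Total parts = 1 + 2 = 3
sand: 720.0 × 1/3 = 240.0kg
water: 720.0 × 2/3 = 480.0kg
= 240.0kg and 480.0kg

240.0kg and 480.0kg


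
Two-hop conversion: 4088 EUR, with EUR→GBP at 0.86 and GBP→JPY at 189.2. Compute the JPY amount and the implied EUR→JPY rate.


Step 1: 4088 EUR × 0.86 = 3515.68 GBP
Step 2: 3515.68 GBP × 189.2 = 665166.66 JPY
Implied rate EUR→JPY = 0.86 × 189.2 = 162.7120
= 665166.66 JPY; implied rate 162.7120 JPY/EUR

665166.66 JPY; implied rate 162.7120 JPY/EUR


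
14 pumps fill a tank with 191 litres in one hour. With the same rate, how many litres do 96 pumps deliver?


Direct proportion: y/x = constant
k = 191/14 ≈ 13.6429
y₂ = k × 96 = 191 × 96 / 14 = 18336/14
≈ 1309.71

1309.71


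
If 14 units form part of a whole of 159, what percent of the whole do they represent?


Percentage = (part / whole) × 100
= (14 / 159) × 100
≈ 8.81%

8.81%


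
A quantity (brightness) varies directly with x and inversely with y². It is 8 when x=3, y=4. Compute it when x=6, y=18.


z = k·x/y²
Solve for k using the known point: k = z·y²/x = 8×16/3 = 128/3 ≈ 42.6667
Now evaluate at x=6, y=18:
z = k × 6 / 324 = (128 × 6) / (3 × 324) = 768/972
≈ 0.7901

0.7901


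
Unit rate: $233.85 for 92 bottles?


Unit rate = total / quantity
= 233.85 / 92
= $2.54 per unit

$2.54 per unit


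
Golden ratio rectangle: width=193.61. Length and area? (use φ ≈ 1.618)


φ = (1 + √5) / 2 ≈ 1.618
Length = width × φ = 193.61 × 1.618 = 313.26098
≈ 313.26
Area = width × length = 193.61 × 313.26098 = 60650.4583378 ≈ 60650.46
= Length: 313.26, Area: 60650.46

Length: 313.26, Area: 60650.46


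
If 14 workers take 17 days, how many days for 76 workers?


Inverse proportion: x × y = constant
k = 14 × 17 = 238
y₂ = k / 76 = 238 / 76
= 3.13

3.13


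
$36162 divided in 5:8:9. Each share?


Total parts = 5 + 8 + 9 = 22
Part 1: 36162 × 5/22 = 8218.64
Part 2: 36162 × 8/22 = 13149.82
Part 3: 36162 × 9/22 = 14793.55
= Part 1: $8218.64, Part 2: $13149.82, Part 3: $14793.55

Part 1: $8218.64, Part 2: $13149.82, Part 3: $14793.55


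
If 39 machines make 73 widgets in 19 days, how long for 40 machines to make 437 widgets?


Days ∝ work / workers, so d₂ = d₁ × (m₁/m₂) × (w₂/w₁)
Workers factor (inverse): 39/40 = 0.9750
Work factor (direct): 437/73 ≈ 5.9863
d₂ = 19 × 39/40 × 437/73 = (19 × 39 × 437) / (40 × 73) = 323817/2920
≈ 110.90 days

110.90 days


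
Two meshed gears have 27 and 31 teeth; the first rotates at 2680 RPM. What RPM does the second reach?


Gear ratio = 27:31 = 27:31
RPM_B = RPM_A × (teeth_A / teeth_B)
= 2680 × (27/31)
= 2334.2 RPM

2334.2 RPM


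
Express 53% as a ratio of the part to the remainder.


53% means 53 parts out of 100; remainder = 47
Part : remainder = 53:47
GCD = 1
= 53:47

53:47


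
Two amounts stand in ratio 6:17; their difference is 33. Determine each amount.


Let A = 6k, B = 17k.
17k - 6k = 33
11k = 33 → k = 33/11 = 3
A = 6×3 = 18, B = 17×3 = 51
= A = 18, B = 51

A = 18, B = 51


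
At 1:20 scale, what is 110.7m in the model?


Model size = real / scale
= 110.7 / 20
= 5.5350 m

5.5350 m


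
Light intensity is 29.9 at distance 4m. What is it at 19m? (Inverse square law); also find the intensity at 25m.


I₁d₁² = I₂d₂²
I at 19m = 29.9 × (4/19)² = 29.9 × 16/361 = 478.4/361 ≈ 1.3252
I at 25m = 29.9 × (4/25)² = 29.9 × 16/625 = 478.4/625 ≈ 0.7654
= 1.3252 and 0.7654

1.3252 and 0.7654


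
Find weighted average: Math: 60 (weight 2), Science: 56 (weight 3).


Numerator = 60×2 + 56×3
= 120 + 168
= 288
Total weight = 5
Weighted avg = 288/5
= 57.60

57.60


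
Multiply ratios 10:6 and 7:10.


Compound ratio = (10×7) : (6×10)
= 70:60
GCD = 10
= 7:6

7:6


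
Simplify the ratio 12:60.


GCD(12, 60) = 12
12/12 : 60/12
= 1:5

1:5


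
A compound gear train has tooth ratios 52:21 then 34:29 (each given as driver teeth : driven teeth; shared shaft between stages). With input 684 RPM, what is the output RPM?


Stage 1: RPM_B = RPM_A × t_A/t_B = 684 × 52/21 = 35568/21 ≈ 1693.71
B and C share a shaft → RPM_C = RPM_B
Stage 2: RPM_D = RPM_C × t_C/t_D = RPM_A × (t_A×t_C)/(t_B×t_D)
Overall ratio = (52×34)/(21×29) = 1768/609
RPM_D = 684 × 1768/609 = 1209312/609
≈ 1985.73 RPM

1985.73 RPM


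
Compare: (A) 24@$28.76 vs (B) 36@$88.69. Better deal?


Deal A: $28.76/24 = $1.1983/unit
Deal B: $88.69/36 = $2.4636/unit
A is cheaper per unit
= Deal A

Deal A


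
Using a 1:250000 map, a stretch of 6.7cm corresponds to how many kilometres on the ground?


Real distance = map distance × scale
= 6.7cm × 250000
= 1675000 cm = 16750.0 m
= 16.750 km

16.750 km


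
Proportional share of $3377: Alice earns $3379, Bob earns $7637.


Total income = 3379 + 7637 = $11016
Alice: $3377 × 3379/11016 = $1035.85
Bob: $3377 × 7637/11016 = $2341.15
= Alice: $1035.85, Bob: $2341.15

Alice: $1035.85, Bob: $2341.15


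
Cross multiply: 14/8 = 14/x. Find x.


Cross multiply: 14 × x = 8 × 14
14x = 112
x = 112 / 14
= 8.00

8.00


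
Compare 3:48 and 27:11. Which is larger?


3/48 = 0.0625
27/11 = 2.4545
0.0625 < 2.4545, so 3:48 is less
= 27:11

27:11


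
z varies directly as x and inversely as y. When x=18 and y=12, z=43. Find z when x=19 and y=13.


z = k·x/y
Solve for k using the known point: k = z·y/x = 43×12/18 = 516/18 ≈ 28.6667
Now evaluate at x=19, y=13:
z = k × 19 / 13 = (516 × 19) / (18 × 13) = 9804/234
≈ 41.8974

41.8974


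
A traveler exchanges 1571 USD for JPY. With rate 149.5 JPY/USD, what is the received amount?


Amount × rate = 1571 × 149.5
= 234864.50 JPY

234864.50 JPY


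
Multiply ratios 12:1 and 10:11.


Compound ratio = (12×10) : (1×11)
= 120:11
GCD = 1
= 120:11

120:11


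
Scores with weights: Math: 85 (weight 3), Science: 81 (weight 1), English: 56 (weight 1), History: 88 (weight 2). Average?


Numerator = 85×3 + 81×1 + 56×1 + 88×2
= 255 + 81 + 56 + 176
= 568
Total weight = 7
Weighted avg = 568/7
= 81.14

81.14


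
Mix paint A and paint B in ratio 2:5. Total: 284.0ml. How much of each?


Total parts = 2 + 5 = 7
paint A: 284.0 × 2/7 = 81.1ml
paint B: 284.0 × 5/7 = 202.9ml
= 81.1ml and 202.9ml

81.1ml and 202.9ml


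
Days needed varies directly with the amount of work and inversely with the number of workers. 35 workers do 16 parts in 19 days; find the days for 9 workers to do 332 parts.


Days ∝ work / workers, so d₂ = d₁ × (m₁/m₂) × (w₂/w₁)
Workers factor (inverse): 35/9 ≈ 3.8889
Work factor (direct): 332/16 = 20.7500
d₂ = 19 × 35/9 × 332/16 = (19 × 35 × 332) / (9 × 16) = 220780/144
≈ 1533.19 days

1533.19 days


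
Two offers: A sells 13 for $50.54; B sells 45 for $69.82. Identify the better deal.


Deal A: $50.54/13 = $3.8877/unit
Deal B: $69.82/45 = $1.5516/unit
B is cheaper per unit
= Deal B

Deal B


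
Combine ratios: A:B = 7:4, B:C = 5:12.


Match B: multiply A:B by 5 → 35:20
Multiply B:C by 4 → 20:48
Combined: 35:20:48
GCD = 1
= 35:20:48

35:20:48


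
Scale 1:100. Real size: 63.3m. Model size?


Model size = real / scale
= 63.3 / 100
= 0.6330 m

0.6330 m


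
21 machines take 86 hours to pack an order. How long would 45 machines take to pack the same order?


Inverse proportion: x × y = constant
k = 21 × 86 = 1806
y₂ = k / 45 = 1806 / 45
= 40.13

40.13


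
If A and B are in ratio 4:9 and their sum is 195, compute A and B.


Let A = 4k, B = 9k.
4k + 9k = 195
13k = 195 → k = 195/13 = 15
A = 4×15 = 60, B = 9×15 = 135
= A = 60, B = 135

A = 60, B = 135


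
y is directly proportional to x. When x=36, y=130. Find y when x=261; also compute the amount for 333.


Direct proportion: y/x = constant
k = 130/36 ≈ 3.6111
y at x=261: k × 261 = 130 × 261 / 36 = 33930/36 = 942.50
y at x=333: k × 333 = 130 × 333 / 36 = 43290/36 = 1202.50
= 942.50 and 1202.50

942.50 and 1202.50


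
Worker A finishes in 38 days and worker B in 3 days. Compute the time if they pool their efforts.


Rate of A = 1/38 per day
Rate of B = 1/3 per day
Combined rate = 1/38 + 1/3 = 41/114 ≈ 0.3596 per day
Days = 1 / combined rate = 114/41
≈ 2.78 days

2.78 days


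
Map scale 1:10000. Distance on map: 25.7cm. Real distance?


Real distance = map distance × scale
= 25.7cm × 10000
= 257000 cm = 2570.0 m
= 2.570 km

2.570 km


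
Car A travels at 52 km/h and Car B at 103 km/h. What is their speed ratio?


Ratio = 52:103
GCD = 1
Simplified = 52:103
Time ratio (same distance) = 103:52
Speed ratio = 52:103

52:103


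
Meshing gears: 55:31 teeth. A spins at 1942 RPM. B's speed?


Gear ratio = 55:31 = 55:31
RPM_B = RPM_A × (teeth_A / teeth_B)
= 1942 × (55/31)
= 3445.5 RPM

3445.5 RPM


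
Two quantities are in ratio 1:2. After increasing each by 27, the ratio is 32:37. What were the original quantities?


Let A = 1k, B = 2k.
(1k + 27) / (2k + 27) = 32/37
Cross-multiply: 37(1k + 27) = 32(2k + 27)
37k + 999 = 64k + 864
37k - 64k = 864 - 999
-27k = -135
k = -135/-27 = 5
A = 1×5 = 5, B = 2×5 = 10
= A = 5, B = 10

A = 5, B = 10


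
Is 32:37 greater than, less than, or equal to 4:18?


32/37 = 0.8649
4/18 = 0.2222
0.8649 > 0.2222, so 32:37 is greater
= greater than

greater than


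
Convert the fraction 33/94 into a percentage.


Percentage = (part / whole) × 100
= (33 / 94) × 100
≈ 35.11%

35.11%


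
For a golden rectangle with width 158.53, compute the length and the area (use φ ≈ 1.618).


φ = (1 + √5) / 2 ≈ 1.618
Length = width × φ = 158.53 × 1.618 = 256.50154
≈ 256.50
Area = width × length = 158.53 × 256.50154 = 40663.1891362 ≈ 40663.19
= Length: 256.50, Area: 40663.19

Length: 256.50, Area: 40663.19


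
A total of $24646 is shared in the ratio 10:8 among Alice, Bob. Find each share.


Total parts = 10 + 8 = 18
Alice: 24646 × 10/18 = 13692.22
Bob: 24646 × 8/18 = 10953.78
= Alice: $13692.22, Bob: $10953.78

Alice: $13692.22, Bob: $10953.78


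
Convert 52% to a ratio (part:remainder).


52% means 52 parts out of 100; remainder = 48
Part : remainder = 52:48
GCD = 4
= 13:12

13:12


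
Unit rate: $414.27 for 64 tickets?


Unit rate = total / quantity
= 414.27 / 64
= $6.47 per unit

$6.47 per unit


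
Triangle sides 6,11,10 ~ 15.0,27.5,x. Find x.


Scale factor = 15.0/6 = 2.5
Missing side = 10 × 2.5
= 25.0

25.0


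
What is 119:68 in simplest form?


GCD(119, 68) = 17
119/17 : 68/17
= 7:4

7:4


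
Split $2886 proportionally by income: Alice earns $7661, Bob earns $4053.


Total income = 7661 + 4053 = $11714
Alice: $2886 × 7661/11714 = $1887.45
Bob: $2886 × 4053/11714 = $998.55
= Alice: $1887.45, Bob: $998.55

Alice: $1887.45, Bob: $998.55


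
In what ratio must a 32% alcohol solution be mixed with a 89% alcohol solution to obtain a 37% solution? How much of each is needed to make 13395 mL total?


Let x parts of 32% mix with y parts of 89%.
32x + 89y = 37(x + y)
32x + 89y = 37x + 37y
x(32 - 37) = y(37 - 89)
x/y = (89 - 37)/(37 - 32) = 52/5
Simplify: 52:5
Total parts = 57; one part = 13395/57 = 235.00 mL
32% solution: 52×235.00 = 12220.00 mL
89% solution: 5×235.00 = 1175.00 mL
= ratio 52:5; 12220.00 mL and 1175.00 mL

ratio 52:5; 12220.00 mL and 1175.00 mL


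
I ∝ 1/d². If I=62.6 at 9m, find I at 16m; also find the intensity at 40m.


I₁d₁² = I₂d₂²
I at 16m = 62.6 × (9/16)² = 62.6 × 81/256 = 5070.6/256 ≈ 19.8070
I at 40m = 62.6 × (9/40)² = 62.6 × 81/1600 = 5070.6/1600 ≈ 3.1691
= 19.8070 and 3.1691

19.8070 and 3.1691


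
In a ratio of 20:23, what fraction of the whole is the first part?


Total parts = 20 + 23 = 43
First part: 20/43 = 20/43
= 20/43

20/43


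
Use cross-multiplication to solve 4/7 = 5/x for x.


Cross multiply: 4 × x = 7 × 5
4x = 35
x = 35 / 4
= 8.75

8.75


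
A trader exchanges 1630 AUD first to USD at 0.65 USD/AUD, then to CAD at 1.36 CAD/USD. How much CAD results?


Step 1: 1630 AUD × 0.65 = 1059.50 USD
Step 2: 1059.50 USD × 1.36 = 1440.92 CAD
Implied rate AUD→CAD = 0.65 × 1.36 = 0.8840
= 1440.92 CAD

1440.92 CAD


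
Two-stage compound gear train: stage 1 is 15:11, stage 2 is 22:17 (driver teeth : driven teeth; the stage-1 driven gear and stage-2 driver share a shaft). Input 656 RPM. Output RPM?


Stage 1: RPM_B = RPM_A × t_A/t_B = 656 × 15/11 = 9840/11 ≈ 894.55
B and C share a shaft → RPM_C = RPM_B
Stage 2: RPM_D = RPM_C × t_C/t_D = RPM_A × (t_A×t_C)/(t_B×t_D)
Overall ratio = (15×22)/(11×17) = 330/187
RPM_D = 656 × 330/187 = 216480/187
≈ 1157.65 RPM

1157.65 RPM


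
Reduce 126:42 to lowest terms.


GCD(126, 42) = 42
126/42 : 42/42
= 3:1

3:1


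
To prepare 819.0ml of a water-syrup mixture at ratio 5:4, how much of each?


Total parts = 5 + 4 = 9
water: 819.0 × 5/9 = 455.0ml
syrup: 819.0 × 4/9 = 364.0ml
= 455.0ml and 364.0ml

455.0ml and 364.0ml


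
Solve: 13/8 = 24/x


Cross multiply: 13 × x = 8 × 24
13x = 192
x = 192 / 13
= 14.77

14.77


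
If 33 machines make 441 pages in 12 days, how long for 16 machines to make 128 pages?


Days ∝ work / workers, so d₂ = d₁ × (m₁/m₂) × (w₂/w₁)
Workers factor (inverse): 33/16 = 2.0625
Work factor (direct): 128/441 ≈ 0.2902
d₂ = 12 × 33/16 × 128/441 = (12 × 33 × 128) / (16 × 441) = 50688/7056
≈ 7.18 days

7.18 days


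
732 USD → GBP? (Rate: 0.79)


Amount × rate = 732 × 0.79
= 578.28 GBP

578.28 GBP


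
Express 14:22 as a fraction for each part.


Total parts = 14 + 22 = 36
First part: 14/36 = 7/18
Second part: 22/36 = 11/18
= 7/18 and 11/18

7/18 and 11/18


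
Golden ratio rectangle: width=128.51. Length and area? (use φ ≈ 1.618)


φ = (1 + √5) / 2 ≈ 1.618
Length = width × φ = 128.51 × 1.618 = 207.92918
≈ 207.93
Area = width × length = 128.51 × 207.92918 = 26720.9789218 ≈ 26720.98
= Length: 207.93, Area: 26720.98

Length: 207.93, Area: 26720.98


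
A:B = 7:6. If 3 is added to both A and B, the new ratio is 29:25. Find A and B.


Let A = 7k, B = 6k.
(7k + 3) / (6k + 3) = 29/25
Cross-multiply: 25(7k + 3) = 29(6k + 3)
175k + 75 = 174k + 87
175k - 174k = 87 - 75
1k = 12
k = 12/1 = 12
A = 7×12 = 84, B = 6×12 = 72
= A = 84, B = 72

A = 84, B = 72


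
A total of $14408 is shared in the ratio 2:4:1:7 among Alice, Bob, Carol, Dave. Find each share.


Total parts = 2 + 4 + 1 + 7 = 14
Alice: 14408 × 2/14 = 2058.29
Bob: 14408 × 4/14 = 4116.57
Carol: 14408 × 1/14 = 1029.14
Dave: 14408 × 7/14 = 7204.00
= Alice: $2058.29, Bob: $4116.57, Carol: $1029.14, Dave: $7204.00

Alice: $2058.29, Bob: $4116.57, Carol: $1029.14, Dave: $7204.00


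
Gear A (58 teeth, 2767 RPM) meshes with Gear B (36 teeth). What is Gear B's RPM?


Gear ratio = 58:36 = 29:18
RPM_B = RPM_A × (teeth_A / teeth_B)
= 2767 × (58/36)
= 4457.9 RPM

4457.9 RPM


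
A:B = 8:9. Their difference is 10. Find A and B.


Let A = 8k, B = 9k.
9k - 8k = 10
1k = 10 → k = 10/1 = 10
A = 8×10 = 80, B = 9×10 = 90
= A = 80, B = 90

A = 80, B = 90


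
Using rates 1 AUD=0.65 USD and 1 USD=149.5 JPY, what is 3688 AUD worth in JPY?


Step 1: 3688 AUD × 0.65 = 2397.20 USD
Step 2: 2397.20 USD × 149.5 = 358381.40 JPY
Implied rate AUD→JPY = 0.65 × 149.5 = 97.1750
= 358381.40 JPY

358381.40 JPY


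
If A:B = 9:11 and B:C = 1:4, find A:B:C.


Match B: multiply A:B by 1 → 9:11
Multiply B:C by 11 → 11:44
Combined: 9:11:44
GCD = 1
= 9:11:44

9:11:44


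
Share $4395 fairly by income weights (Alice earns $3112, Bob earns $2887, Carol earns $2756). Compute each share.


Total income = 3112 + 2887 + 2756 = $8755
Alice: $4395 × 3112/8755 = $1562.22
Bob: $4395 × 2887/8755 = $1449.27
Carol: $4395 × 2756/8755 = $1383.51
= Alice: $1562.22, Bob: $1449.27, Carol: $1383.51

Alice: $1562.22, Bob: $1449.27, Carol: $1383.51


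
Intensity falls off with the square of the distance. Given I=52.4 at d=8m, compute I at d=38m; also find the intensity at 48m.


I₁d₁² = I₂d₂²
I at 38m = 52.4 × (8/38)² = 52.4 × 64/1444 = 3353.6/1444 ≈ 2.3224
I at 48m = 52.4 × (8/48)² = 52.4 × 64/2304 = 3353.6/2304 ≈ 1.4556
= 2.3224 and 1.4556

2.3224 and 1.4556


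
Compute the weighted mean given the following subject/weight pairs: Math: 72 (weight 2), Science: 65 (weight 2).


Numerator = 72×2 + 65×2
= 144 + 130
= 274
Total weight = 4
Weighted avg = 274/4
= 68.50

68.50


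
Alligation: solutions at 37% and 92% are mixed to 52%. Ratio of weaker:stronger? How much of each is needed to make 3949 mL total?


Let x parts of 37% mix with y parts of 92%.
37x + 92y = 52(x + y)
37x + 92y = 52x + 52y
x(37 - 52) = y(52 - 92)
x/y = (92 - 52)/(52 - 37) = 40/15
Simplify: 8:3
Total parts = 11; one part = 3949/11 = 359.00 mL
37% solution: 8×359.00 = 2872.00 mL
92% solution: 3×359.00 = 1077.00 mL
= ratio 8:3; 2872.00 mL and 1077.00 mL

ratio 8:3; 2872.00 mL and 1077.00 mL


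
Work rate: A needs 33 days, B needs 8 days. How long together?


Rate of A = 1/33 per day
Rate of B = 1/8 per day
Combined rate = 1/33 + 1/8 = 41/264 ≈ 0.1553 per day
Days = 1 / combined rate = 264/41
≈ 6.44 days

6.44 days


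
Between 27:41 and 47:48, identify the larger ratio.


27/41 = 0.6585
47/48 = 0.9792
0.6585 < 0.9792, so 27:41 is less
= 47:48

47:48


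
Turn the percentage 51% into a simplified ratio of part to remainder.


51% means 51 parts out of 100; remainder = 49
Part : remainder = 51:49
GCD = 1
= 51:49

51:49


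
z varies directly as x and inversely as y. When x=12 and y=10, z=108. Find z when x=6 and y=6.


z = k·x/y
Solve for k using the known point: k = z·y/x = 108×10/12 = 1080/12 = 90.0000
Now evaluate at x=6, y=6:
z = k × 6 / 6 = (1080 × 6) / (12 × 6) = 6480/72
= 90.0000

90.0000


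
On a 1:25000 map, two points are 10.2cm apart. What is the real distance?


Real distance = map distance × scale
= 10.2cm × 25000
= 255000 cm = 2550.0 m
= 2.550 km

2.550 km


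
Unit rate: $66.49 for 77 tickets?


Unit rate = total / quantity
= 66.49 / 77
= $0.86 per unit

$0.86 per unit


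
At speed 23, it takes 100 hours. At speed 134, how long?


Inverse proportion: x × y = constant
k = 23 × 100 = 2300
y₂ = k / 134 = 2300 / 134
= 17.16

17.16


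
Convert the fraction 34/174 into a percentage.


Percentage = (part / whole) × 100
= (34 / 174) × 100
≈ 19.54%

19.54%


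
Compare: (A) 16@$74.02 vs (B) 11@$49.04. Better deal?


Deal A: $74.02/16 = $4.6263/unit
Deal B: $49.04/11 = $4.4582/unit
B is cheaper per unit
= Deal B

Deal B


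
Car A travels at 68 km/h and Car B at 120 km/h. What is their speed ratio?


Ratio = 68:120
GCD = 4
Simplified = 17:30
Time ratio (same distance) = 30:17
Speed ratio = 17:30

17:30


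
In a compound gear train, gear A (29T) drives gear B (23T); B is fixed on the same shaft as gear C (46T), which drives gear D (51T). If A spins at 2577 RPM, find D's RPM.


Stage 1: RPM_B = RPM_A × t_A/t_B = 2577 × 29/23 = 74733/23 ≈ 3249.26
B and C share a shaft → RPM_C = RPM_B
Stage 2: RPM_D = RPM_C × t_C/t_D = RPM_A × (t_A×t_C)/(t_B×t_D)
Overall ratio = (29×46)/(23×51) = 1334/1173
RPM_D = 2577 × 1334/1173 = 3437718/1173
≈ 2930.71 RPM

2930.71 RPM


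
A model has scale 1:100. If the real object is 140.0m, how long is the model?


Model size = real / scale
= 140.0 / 100
= 1.4000 m

1.4000 m


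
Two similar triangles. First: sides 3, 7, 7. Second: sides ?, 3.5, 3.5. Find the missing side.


Scale factor = 3.5/7 = 0.5
Missing side = 3 × 0.5
= 1.5

1.5


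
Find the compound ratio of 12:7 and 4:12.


Compound ratio = (12×4) : (7×12)
= 48:84
GCD = 12
= 4:7

4:7


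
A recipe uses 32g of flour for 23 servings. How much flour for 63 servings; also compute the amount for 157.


Direct proportion: y/x = constant
k = 32/23 ≈ 1.3913
y at x=63: k × 63 = 32 × 63 / 23 = 2016/23 ≈ 87.65
y at x=157: k × 157 = 32 × 157 / 23 = 5024/23 ≈ 218.43
= 87.65 and 218.43

87.65 and 218.43


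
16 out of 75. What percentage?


Percentage = (part / whole) × 100
= (16 / 75) × 100
≈ 21.33%

21.33%


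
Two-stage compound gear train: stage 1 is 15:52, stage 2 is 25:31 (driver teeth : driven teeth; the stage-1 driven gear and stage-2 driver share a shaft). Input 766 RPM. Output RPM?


Stage 1: RPM_B = RPM_A × t_A/t_B = 766 × 15/52 = 11490/52 ≈ 220.96
B and C share a shaft → RPM_C = RPM_B
Stage 2: RPM_D = RPM_C × t_C/t_D = RPM_A × (t_A×t_C)/(t_B×t_D)
Overall ratio = (15×25)/(52×31) = 375/1612
RPM_D = 766 × 375/1612 = 287250/1612
≈ 178.19 RPM

178.19 RPM


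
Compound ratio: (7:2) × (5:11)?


Compound ratio = (7×5) : (2×11)
= 35:22
GCD = 1
= 35:22

35:22


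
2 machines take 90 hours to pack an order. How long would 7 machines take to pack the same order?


Inverse proportion: x × y = constant
k = 2 × 90 = 180
y₂ = k / 7 = 180 / 7
= 25.71

25.71


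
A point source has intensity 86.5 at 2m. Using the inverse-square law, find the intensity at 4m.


I₁d₁² = I₂d₂²
I₂ = I₁ × (d₁/d₂)²
= 86.5 × (2/4)²
= 86.5 × 4/16
= 346/16
= 21.6250

21.6250


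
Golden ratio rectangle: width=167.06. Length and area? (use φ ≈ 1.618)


φ = (1 + √5) / 2 ≈ 1.618
Length = width × φ = 167.06 × 1.618 = 270.30308
≈ 270.30
Area = width × length = 167.06 × 270.30308 = 45156.8325448 ≈ 45156.83
= Length: 270.30, Area: 45156.83

Length: 270.30, Area: 45156.83


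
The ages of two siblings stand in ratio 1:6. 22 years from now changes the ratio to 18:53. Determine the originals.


Let A = 1k, B = 6k.
(1k + 22) / (6k + 22) = 18/53
Cross-multiply: 53(1k + 22) = 18(6k + 22)
53k + 1166 = 108k + 396
53k - 108k = 396 - 1166
-55k = -770
k = -770/-55 = 14
A = 1×14 = 14, B = 6×14 = 84
= A = 14, B = 84

A = 14, B = 84


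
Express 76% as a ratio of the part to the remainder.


76% means 76 parts out of 100; remainder = 24
Part : remainder = 76:24
GCD = 4
= 19:6

19:6


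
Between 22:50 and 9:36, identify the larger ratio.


22/50 = 0.4400
9/36 = 0.2500
0.4400 > 0.2500, so 22:50 is greater
= 22:50

22:50


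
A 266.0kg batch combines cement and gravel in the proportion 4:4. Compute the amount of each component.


Total parts = 4 + 4 = 8
cement: 266.0 × 4/8 = 133.0kg
gravel: 266.0 × 4/8 = 133.0kg
= 133.0kg and 133.0kg

133.0kg and 133.0kg


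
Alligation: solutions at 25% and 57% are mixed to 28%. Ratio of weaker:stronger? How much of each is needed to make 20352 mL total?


Let x parts of 25% mix with y parts of 57%.
25x + 57y = 28(x + y)
25x + 57y = 28x + 28y
x(25 - 28) = y(28 - 57)
x/y = (57 - 28)/(28 - 25) = 29/3
Simplify: 29:3
Total parts = 32; one part = 20352/32 = 636.00 mL
25% solution: 29×636.00 = 18444.00 mL
57% solution: 3×636.00 = 1908.00 mL
= ratio 29:3; 18444.00 mL and 1908.00 mL

ratio 29:3; 18444.00 mL and 1908.00 mL


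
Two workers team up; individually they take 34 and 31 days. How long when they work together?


Rate of A = 1/34 per day
Rate of B = 1/31 per day
Combined rate = 1/34 + 1/31 = 65/1054 ≈ 0.0617 per day
Days = 1 / combined rate = 1054/65
≈ 16.22 days

16.22 days


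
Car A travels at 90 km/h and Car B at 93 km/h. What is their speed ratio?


Ratio = 90:93
GCD = 3
Simplified = 30:31
Time ratio (same distance) = 31:30
Speed ratio = 30:31

30:31


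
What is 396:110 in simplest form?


GCD(396, 110) = 22
396/22 : 110/22
= 18:5

18:5


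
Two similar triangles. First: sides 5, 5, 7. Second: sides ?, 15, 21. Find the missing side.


Scale factor = 15/5 = 3
Missing side = 5 × 3
= 15.0

15.0


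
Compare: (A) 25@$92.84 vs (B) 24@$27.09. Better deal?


Deal A: $92.84/25 = $3.7136/unit
Deal B: $27.09/24 = $1.1288/unit
B is cheaper per unit
= Deal B

Deal B


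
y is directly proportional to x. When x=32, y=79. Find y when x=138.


Direct proportion: y/x = constant
k = 79/32 ≈ 2.4688
y₂ = k × 138 = 79 × 138 / 32 = 10902/32
≈ 340.69

340.69


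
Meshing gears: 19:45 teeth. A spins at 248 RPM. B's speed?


Gear ratio = 19:45 = 19:45
RPM_B = RPM_A × (teeth_A / teeth_B)
= 248 × (19/45)
= 104.7 RPM

104.7 RPM


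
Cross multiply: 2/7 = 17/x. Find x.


Cross multiply: 2 × x = 7 × 17
2x = 119
x = 119 / 2
= 59.50

59.50


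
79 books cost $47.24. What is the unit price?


Unit rate = total / quantity
= 47.24 / 79
= $0.60 per unit

$0.60 per unit


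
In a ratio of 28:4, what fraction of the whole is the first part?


Total parts = 28 + 4 = 32
First part: 28/32 = 7/8
= 7/8

7/8


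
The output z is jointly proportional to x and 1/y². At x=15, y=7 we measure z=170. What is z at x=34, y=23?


z = k·x/y²
Solve for k using the known point: k = z·y²/x = 170×49/15 = 8330/15 ≈ 555.3333
Now evaluate at x=34, y=23:
z = k × 34 / 529 = (8330 × 34) / (15 × 529) = 283220/7935
≈ 35.6925

35.6925


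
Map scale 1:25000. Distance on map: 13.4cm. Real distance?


Real distance = map distance × scale
= 13.4cm × 25000
= 335000 cm = 3350.0 m
= 3.350 km

3.350 km


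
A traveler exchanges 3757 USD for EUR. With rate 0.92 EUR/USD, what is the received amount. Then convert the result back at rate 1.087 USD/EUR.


Amount × rate = 3757 × 0.92 = 3456.44 EUR
Round-trip: 3456.44 × 1.087 = 3757.15 USD
= 3456.44 EUR, then 3757.15 USD

3456.44 EUR, then 3757.15 USD


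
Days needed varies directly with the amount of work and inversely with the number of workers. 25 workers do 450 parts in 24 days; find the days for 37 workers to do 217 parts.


Days ∝ work / workers, so d₂ = d₁ × (m₁/m₂) × (w₂/w₁)
Workers factor (inverse): 25/37 ≈ 0.6757
Work factor (direct): 217/450 ≈ 0.4822
d₂ = 24 × 25/37 × 217/450 = (24 × 25 × 217) / (37 × 450) = 130200/16650
≈ 7.82 days

7.82 days


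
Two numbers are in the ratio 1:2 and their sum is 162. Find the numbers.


Let A = 1k, B = 2k.
1k + 2k = 162
3k = 162 → k = 162/3 = 54
A = 1×54 = 54, B = 2×54 = 108
= A = 54, B = 108

A = 54, B = 108


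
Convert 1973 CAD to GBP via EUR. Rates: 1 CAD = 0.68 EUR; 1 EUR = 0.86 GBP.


Step 1: 1973 CAD × 0.68 = 1341.64 EUR
Step 2: 1341.64 EUR × 0.86 = 1153.81 GBP
Implied rate CAD→GBP = 0.68 × 0.86 = 0.5848
= 1153.81 GBP

1153.81 GBP


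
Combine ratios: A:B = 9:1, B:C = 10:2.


Match B: multiply A:B by 10 → 90:10
Multiply B:C by 1 → 10:2
Combined: 90:10:2
GCD = 2
= 45:5:1

45:5:1


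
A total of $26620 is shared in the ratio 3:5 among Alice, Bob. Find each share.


Total parts = 3 + 5 = 8
Alice: 26620 × 3/8 = 9982.50
Bob: 26620 × 5/8 = 16637.50
= Alice: $9982.50, Bob: $16637.50

Alice: $9982.50, Bob: $16637.50


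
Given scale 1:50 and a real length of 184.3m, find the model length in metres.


Model size = real / scale
= 184.3 / 50
= 3.6860 m

3.6860 m


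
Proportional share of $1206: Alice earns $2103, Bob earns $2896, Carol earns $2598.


Total income = 2103 + 2896 + 2598 = $7597
Alice: $1206 × 2103/7597 = $333.84
Bob: $1206 × 2896/7597 = $459.73
Carol: $1206 × 2598/7597 = $412.42
= Alice: $333.84, Bob: $459.73, Carol: $412.42

Alice: $333.84, Bob: $459.73, Carol: $412.42


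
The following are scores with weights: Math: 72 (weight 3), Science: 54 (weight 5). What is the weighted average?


Numerator = 72×3 + 54×5
= 216 + 270
= 486
Total weight = 8
Weighted avg = 486/8
= 60.75

60.75


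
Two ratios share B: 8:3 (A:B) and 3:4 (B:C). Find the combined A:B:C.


Match B: multiply A:B by 3 → 24:9
Multiply B:C by 3 → 9:12
Combined: 24:9:12
GCD = 3
= 8:3:4

8:3:4


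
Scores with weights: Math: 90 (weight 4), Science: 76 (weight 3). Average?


Numerator = 90×4 + 76×3
= 360 + 228
= 588
Total weight = 7
Weighted avg = 588/7
= 84.00

84.00


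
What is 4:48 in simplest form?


GCD(4, 48) = 4
4/4 : 48/4
= 1:12

1:12


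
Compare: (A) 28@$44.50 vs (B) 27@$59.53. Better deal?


Deal A: $44.50/28 = $1.5893/unit
Deal B: $59.53/27 = $2.2048/unit
A is cheaper per unit
= Deal A

Deal A


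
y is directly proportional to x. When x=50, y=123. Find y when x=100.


Direct proportion: y/x = constant
k = 123/50 = 2.4600
y₂ = k × 100 = 123 × 100 / 50 = 12300/50
= 246.00

246.00


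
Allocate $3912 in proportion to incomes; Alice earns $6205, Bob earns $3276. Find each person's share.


Total income = 6205 + 3276 = $9481
Alice: $3912 × 6205/9481 = $2560.27
Bob: $3912 × 3276/9481 = $1351.73
= Alice: $2560.27, Bob: $1351.73

Alice: $2560.27, Bob: $1351.73


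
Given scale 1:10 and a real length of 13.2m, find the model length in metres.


Model size = real / scale
= 13.2 / 10
= 1.3200 m

1.3200 m


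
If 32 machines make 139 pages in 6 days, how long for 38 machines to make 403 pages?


Days ∝ work / workers, so d₂ = d₁ × (m₁/m₂) × (w₂/w₁)
Workers factor (inverse): 32/38 ≈ 0.8421
Work factor (direct): 403/139 ≈ 2.8993
d₂ = 6 × 32/38 × 403/139 = (6 × 32 × 403) / (38 × 139) = 77376/5282
≈ 14.65 days

14.65 days


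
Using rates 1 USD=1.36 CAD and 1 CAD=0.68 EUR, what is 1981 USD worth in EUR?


Step 1: 1981 USD × 1.36 = 2694.16 CAD
Step 2: 2694.16 CAD × 0.68 = 1832.03 EUR
Implied rate USD→EUR = 1.36 × 0.68 = 0.9248
= 1832.03 EUR

1832.03 EUR


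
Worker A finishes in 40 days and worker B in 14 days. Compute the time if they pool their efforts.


Rate of A = 1/40 per day
Rate of B = 1/14 per day
Combined rate = 1/40 + 1/14 = 54/560 ≈ 0.0964 per day
Days = 1 / combined rate = 560/54
≈ 10.37 days

10.37 days


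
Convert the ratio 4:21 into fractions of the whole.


Total parts = 4 + 21 = 25
First part: 4/25 = 4/25
Second part: 21/25 = 21/25
= 4/25 and 21/25

4/25 and 21/25


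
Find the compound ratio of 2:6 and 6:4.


Compound ratio = (2×6) : (6×4)
= 12:24
GCD = 12
= 1:2

1:2


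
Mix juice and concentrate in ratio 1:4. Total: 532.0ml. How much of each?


Total parts = 1 + 4 = 5
juice: 532.0 × 1/5 = 106.4ml
concentrate: 532.0 × 4/5 = 425.6ml
= 106.4ml and 425.6ml

106.4ml and 425.6ml


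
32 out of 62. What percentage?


Percentage = (part / whole) × 100
= (32 / 62) × 100
≈ 51.61%

51.61%


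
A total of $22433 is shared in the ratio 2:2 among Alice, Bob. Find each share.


Total parts = 2 + 2 = 4
Alice: 22433 × 2/4 = 11216.50
Bob: 22433 × 2/4 = 11216.50
= Alice: $11216.50, Bob: $11216.50

Alice: $11216.50, Bob: $11216.50


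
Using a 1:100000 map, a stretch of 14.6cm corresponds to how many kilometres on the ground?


Real distance = map distance × scale
= 14.6cm × 100000
= 1460000 cm = 14600.0 m
= 14.600 km

14.600 km


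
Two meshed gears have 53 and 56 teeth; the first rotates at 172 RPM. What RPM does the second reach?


Gear ratio = 53:56 = 53:56
RPM_B = RPM_A × (teeth_A / teeth_B)
= 172 × (53/56)
= 162.8 RPM

162.8 RPM


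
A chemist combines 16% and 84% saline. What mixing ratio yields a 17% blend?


Let x parts of 16% mix with y parts of 84%.
16x + 84y = 17(x + y)
16x + 84y = 17x + 17y
x(16 - 17) = y(17 - 84)
x/y = (84 - 17)/(17 - 16) = 67/1
Simplify: 67:1
= 67:1

67:1


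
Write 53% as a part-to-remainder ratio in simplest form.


53% means 53 parts out of 100; remainder = 47
Part : remainder = 53:47
GCD = 1
= 53:47

53:47


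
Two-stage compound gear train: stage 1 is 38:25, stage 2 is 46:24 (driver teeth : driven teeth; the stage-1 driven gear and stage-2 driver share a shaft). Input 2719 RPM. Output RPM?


Stage 1: RPM_B = RPM_A × t_A/t_B = 2719 × 38/25 = 103322/25 = 4132.88
B and C share a shaft → RPM_C = RPM_B
Stage 2: RPM_D = RPM_C × t_C/t_D = RPM_A × (t_A×t_C)/(t_B×t_D)
Overall ratio = (38×46)/(25×24) = 1748/600
RPM_D = 2719 × 1748/600 = 4752812/600
≈ 7921.35 RPM

7921.35 RPM


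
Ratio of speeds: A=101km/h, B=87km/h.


Ratio = 101:87
GCD = 1
Simplified = 101:87
Time ratio (same distance) = 87:101
Speed ratio = 101:87

101:87


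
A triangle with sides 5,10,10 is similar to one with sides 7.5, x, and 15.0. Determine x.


Scale factor = 7.5/5 = 1.5
Missing side = 10 × 1.5
= 15.0

15.0


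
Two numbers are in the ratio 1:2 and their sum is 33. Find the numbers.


Let A = 1k, B = 2k.
1k + 2k = 33
3k = 33 → k = 33/3 = 11
A = 1×11 = 11, B = 2×11 = 22
= A = 11, B = 22

A = 11, B = 22


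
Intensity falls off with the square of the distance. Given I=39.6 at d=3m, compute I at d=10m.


I₁d₁² = I₂d₂²
I₂ = I₁ × (d₁/d₂)²
= 39.6 × (3/10)²
= 39.6 × 9/100
= 356.4/100
= 3.5640

3.5640


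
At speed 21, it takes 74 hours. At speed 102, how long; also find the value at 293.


Inverse proportion: x × y = constant
k = 21 × 74 = 1554
At x=102: k/102 = 15.24
At x=293: k/293 = 5.30
= 15.24 and 5.30

15.24 and 5.30


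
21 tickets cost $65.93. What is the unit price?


Unit rate = total / quantity
= 65.93 / 21
= $3.14 per unit

$3.14 per unit


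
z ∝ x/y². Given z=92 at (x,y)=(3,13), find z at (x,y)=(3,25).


z = k·x/y²
Solve for k using the known point: k = z·y²/x = 92×169/3 = 15548/3 ≈ 5182.6667
Now evaluate at x=3, y=25:
z = k × 3 / 625 = (15548 × 3) / (3 × 625) = 46644/1875
= 24.8768

24.8768


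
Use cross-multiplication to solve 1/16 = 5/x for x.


Cross multiply: 1 × x = 16 × 5
1x = 80
x = 80 / 1
= 80.00

80.00


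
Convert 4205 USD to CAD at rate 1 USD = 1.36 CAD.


Amount × rate = 4205 × 1.36
= 5718.80 CAD

5718.80 CAD


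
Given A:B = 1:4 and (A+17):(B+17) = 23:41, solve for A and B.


Let A = 1k, B = 4k.
(1k + 17) / (4k + 17) = 23/41
Cross-multiply: 41(1k + 17) = 23(4k + 17)
41k + 697 = 92k + 391
41k - 92k = 391 - 697
-51k = -306
k = -306/-51 = 6
A = 1×6 = 6, B = 4×6 = 24
= A = 6, B = 24

A = 6, B = 24


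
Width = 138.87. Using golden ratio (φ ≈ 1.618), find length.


φ = (1 + √5) / 2 ≈ 1.618
Length = width × φ = 138.87 × 1.618 = 224.69166
≈ 224.69

224.69


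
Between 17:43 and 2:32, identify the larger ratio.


17/43 = 0.3953
2/32 = 0.0625
0.3953 > 0.0625, so 17:43 is greater
= 17:43

17:43


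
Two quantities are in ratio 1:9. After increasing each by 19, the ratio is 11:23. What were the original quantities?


Let A = 1k, B = 9k.
(1k + 19) / (9k + 19) = 11/23
Cross-multiply: 23(1k + 19) = 11(9k + 19)
23k + 437 = 99k + 209
23k - 99k = 209 - 437
-76k = -228
k = -228/-76 = 3
A = 1×3 = 3, B = 9×3 = 27
= A = 3, B = 27

A = 3, B = 27


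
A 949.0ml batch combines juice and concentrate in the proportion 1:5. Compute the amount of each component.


Total parts = 1 + 5 = 6
juice: 949.0 × 1/6 = 158.2ml
concentrate: 949.0 × 5/6 = 790.8ml
= 158.2ml and 790.8ml

158.2ml and 790.8ml


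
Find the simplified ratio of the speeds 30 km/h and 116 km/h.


Ratio = 30:116
GCD = 2
Simplified = 15:58
Time ratio (same distance) = 58:15
Speed ratio = 15:58

15:58


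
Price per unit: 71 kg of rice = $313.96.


Unit rate = total / quantity
= 313.96 / 71
= $4.42 per unit

$4.42 per unit
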